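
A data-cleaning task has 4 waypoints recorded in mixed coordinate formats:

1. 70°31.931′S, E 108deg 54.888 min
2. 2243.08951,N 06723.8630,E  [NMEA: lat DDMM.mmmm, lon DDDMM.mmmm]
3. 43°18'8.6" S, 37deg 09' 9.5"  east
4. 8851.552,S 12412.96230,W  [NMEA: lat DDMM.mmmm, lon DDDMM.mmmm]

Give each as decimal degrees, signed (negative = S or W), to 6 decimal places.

1. -70.532183, 108.914800
2. 22.718159, 67.397717
3. -43.302389, 37.152639
4. -88.859200, -124.216038

Point 1:
  Lat: 31.931′ = 0.532183°; total 70.5321833
  hemisphere S, so the sign is −
  Lon: 108 + 54.888/60 = 108.9148000
  E ⇒ keep positive
Point 2:
  φ: split at 2 digits → 22° and 43.08951′; 22 + 43.08951/60 = 22.7181585
  N → positive
  Lon: split at 3 digits → 067° and 23.863′; 67 + 23.863/60 = 67.3977167
  E → positive
Point 3:
  Lat: 18′ + 8.6″ = 18.14333′; 43 + 18.14333/60 = 43.3023889
  hemisphere S, so the sign is −
  Lon: 9′ + 9.5″ = 9.15833′; 37 + 9.15833/60 = 37.1526389
  E → positive
Point 4:
  Lat: split at 2 digits → 88° and 51.552′; 88 + 51.552/60 = 88.8592000
  S ⇒ negate
  Longitude: split at 3 digits → 124° and 12.9623′; 124 + 12.9623/60 = 124.2160383
  hemisphere W, so the sign is −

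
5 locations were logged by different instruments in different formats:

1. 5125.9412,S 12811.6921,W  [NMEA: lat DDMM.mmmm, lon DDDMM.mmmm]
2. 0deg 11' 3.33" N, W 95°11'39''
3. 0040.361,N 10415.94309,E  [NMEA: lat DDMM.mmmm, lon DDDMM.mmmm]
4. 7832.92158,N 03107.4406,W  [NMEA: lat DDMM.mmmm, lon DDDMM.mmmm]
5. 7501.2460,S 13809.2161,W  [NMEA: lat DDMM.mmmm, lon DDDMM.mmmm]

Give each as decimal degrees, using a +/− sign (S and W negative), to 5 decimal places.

Point 1:
  Lat: split at 2 digits → 51° and 25.9412′; 51 + 25.9412/60 = 51.432353
  hemisphere S, so the sign is −
  Lon: split at 3 digits → 128° and 11.6921′; 128 + 11.6921/60 = 128.194868
  W ⇒ negate
Point 2:
  Lat: 11′ + 3.33″ = 11.05550′; 0 + 11.05550/60 = 0.184258
  N ⇒ keep positive
  Lon: 11′ + 39″ = 11.65000′; 95 + 11.65000/60 = 95.194167
  hemisphere W, so the sign is −
Point 3:
  Latitude: degrees = first 2 digits = 0, minutes = 40.361; 0 + 40.361/60 = 0.672683
  N ⇒ keep positive
  Longitude: degrees = first 3 digits = 104, minutes = 15.94309; 104 + 15.94309/60 = 104.265718
  E ⇒ keep positive
Point 4:
  φ: degrees = first 2 digits = 78, minutes = 32.92158; 78 + 32.92158/60 = 78.548693
  N ⇒ keep positive
  Lon: degrees = first 3 digits = 31, minutes = 7.4406; 31 + 7.4406/60 = 31.124010
  hemisphere W, so the sign is −
Point 5:
  Latitude: degrees = first 2 digits = 75, minutes = 1.246; 75 + 1.246/60 = 75.020767
  S → negative
  Lon: degrees = first 3 digits = 138, minutes = 9.2161; 138 + 9.2161/60 = 138.153602
  hemisphere W, so the sign is −

1. -51.43235, -128.19487
2. 0.18426, -95.19417
3. 0.67268, 104.26572
4. 78.54869, -31.12401
5. -75.02077, -138.15360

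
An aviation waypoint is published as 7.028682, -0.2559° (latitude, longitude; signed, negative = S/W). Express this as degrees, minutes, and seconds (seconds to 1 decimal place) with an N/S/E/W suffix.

7°01′43.3″ N, 0°15′21.2″ W

Lat: whole degrees 7; 1.72092′ → 1′ and 43.255″
Longitude is negative → W; |value| = 0.255900
λ: 0.255900 × 60 = 15.35400′ → 15′, remainder × 60 = 21.240″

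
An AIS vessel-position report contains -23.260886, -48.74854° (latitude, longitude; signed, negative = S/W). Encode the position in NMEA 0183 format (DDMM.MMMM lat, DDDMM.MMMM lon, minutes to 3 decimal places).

2315.653,S / 04844.912,W

Latitude is negative → S; |value| = 23.260886
φ: 23° + 0.260886 × 60 = 23° 15.65316′
Longitude is negative → W; |value| = 48.748540
Longitude: 48° + 0.748540 × 60 = 48° 44.91240′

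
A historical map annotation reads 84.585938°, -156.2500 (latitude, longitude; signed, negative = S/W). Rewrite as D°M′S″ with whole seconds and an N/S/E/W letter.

84°35′9″ N, 156°15′0″ W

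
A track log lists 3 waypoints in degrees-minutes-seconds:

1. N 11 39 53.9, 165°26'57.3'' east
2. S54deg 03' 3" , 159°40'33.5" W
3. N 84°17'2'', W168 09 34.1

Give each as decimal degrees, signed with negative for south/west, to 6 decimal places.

1. 11.664972, 165.449250
2. -54.050833, -159.675972
3. 84.283889, -168.159472

Point 1:
  Lat: 11 + 39/60 + 53.9/3600 = 11.6649722
  N ⇒ keep positive
  λ: 165 + 26/60 + 57.3/3600 = 165.4492500
  E ⇒ keep positive
Point 2:
  Lat: 54° + 3/60 + 3/3600 = 54 + 0.050000 + 0.000833 = 54.0508333
  S → negative
  λ: 159 + 40/60 + 33.5/3600 = 159.6759722
  W → negative
Point 3:
  Latitude: 17′ + 2″ = 17.03333′; 84 + 17.03333/60 = 84.2838889
  N ⇒ keep positive
  λ: 168 + 9/60 + 34.1/3600 = 168.1594722
  hemisphere W, so the sign is −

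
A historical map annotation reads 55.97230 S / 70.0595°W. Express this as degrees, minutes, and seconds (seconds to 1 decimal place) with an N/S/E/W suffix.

55°58′20.3″ S, 70°03′34.2″ W

Latitude: 0.972300° → 58.33800′; 0.33800 × 60 = 20.280″
Longitude: whole degrees 70; 3.57000′ → 3′ and 34.200″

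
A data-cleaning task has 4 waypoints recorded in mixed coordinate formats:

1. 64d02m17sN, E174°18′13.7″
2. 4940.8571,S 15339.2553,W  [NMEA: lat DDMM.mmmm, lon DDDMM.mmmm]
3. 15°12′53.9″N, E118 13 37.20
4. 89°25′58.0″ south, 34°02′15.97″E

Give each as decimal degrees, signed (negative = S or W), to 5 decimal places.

Point 1:
  Lat: 64° + 2/60 + 17/3600 = 64 + 0.033333 + 0.004722 = 64.038056
  N ⇒ keep positive
  Lon: 18′ + 13.7″ = 18.22833′; 174 + 18.22833/60 = 174.303806
  E ⇒ keep positive
Point 2:
  Lat: degrees = first 2 digits = 49, minutes = 40.8571; 49 + 40.8571/60 = 49.680952
  S → negative
  Lon: split at 3 digits → 153° and 39.2553′; 153 + 39.2553/60 = 153.654255
  hemisphere W, so the sign is −
Point 3:
  φ: 15° + 12/60 + 53.9/3600 = 15 + 0.200000 + 0.014972 = 15.214972
  N → positive
  Lon: 13′ + 37.2″ = 13.62000′; 118 + 13.62000/60 = 118.227000
  E → positive
Point 4:
  φ: 89° + 25/60 + 58/3600 = 89 + 0.416667 + 0.016111 = 89.432778
  S ⇒ negate
  Longitude: 34° + 2/60 + 15.97/3600 = 34 + 0.033333 + 0.004436 = 34.037769
  E ⇒ keep positive

1. 64.03806, 174.30381
2. -49.68095, -153.65426
3. 15.21497, 118.22700
4. -89.43278, 34.03777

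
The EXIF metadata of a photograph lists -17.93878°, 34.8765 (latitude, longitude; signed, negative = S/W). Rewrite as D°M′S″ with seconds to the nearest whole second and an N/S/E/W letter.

17°56′20″ S, 34°52′35″ E

Latitude is negative → S; |value| = 17.938780
Latitude: 0.938780° → 56.32680′; 0.32680 × 60 = 19.61″
Longitude: 0.876500 × 60 = 52.59000′ → 52′, remainder × 60 = 35.40″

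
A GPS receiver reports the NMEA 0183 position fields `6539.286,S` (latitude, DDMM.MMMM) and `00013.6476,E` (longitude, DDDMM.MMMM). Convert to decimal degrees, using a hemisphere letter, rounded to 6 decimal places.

65.654767° S, 0.227460° E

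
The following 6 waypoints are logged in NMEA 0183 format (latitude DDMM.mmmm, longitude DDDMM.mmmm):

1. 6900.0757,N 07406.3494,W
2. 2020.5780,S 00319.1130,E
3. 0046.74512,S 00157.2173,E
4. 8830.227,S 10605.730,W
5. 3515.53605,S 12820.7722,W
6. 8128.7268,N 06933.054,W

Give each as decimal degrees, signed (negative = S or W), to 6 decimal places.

Point 1:
  Lat: degrees = first 2 digits = 69, minutes = 0.0757; 69 + 0.0757/60 = 69.0012617
  N ⇒ keep positive
  Longitude: split at 3 digits → 074° and 6.3494′; 74 + 6.3494/60 = 74.1058233
  W → negative
Point 2:
  φ: split at 2 digits → 20° and 20.578′; 20 + 20.578/60 = 20.3429667
  hemisphere S, so the sign is −
  λ: split at 3 digits → 003° and 19.113′; 3 + 19.113/60 = 3.3185500
  E → positive
Point 3:
  Latitude: split at 2 digits → 00° and 46.74512′; 0 + 46.74512/60 = 0.7790853
  hemisphere S, so the sign is −
  Lon: degrees = first 3 digits = 1, minutes = 57.2173; 1 + 57.2173/60 = 1.9536217
  E ⇒ keep positive
Point 4:
  Latitude: degrees = first 2 digits = 88, minutes = 30.227; 88 + 30.227/60 = 88.5037833
  hemisphere S, so the sign is −
  Longitude: degrees = first 3 digits = 106, minutes = 5.73; 106 + 5.73/60 = 106.0955000
  hemisphere W, so the sign is −
Point 5:
  φ: split at 2 digits → 35° and 15.53605′; 35 + 15.53605/60 = 35.2589342
  S → negative
  λ: split at 3 digits → 128° and 20.7722′; 128 + 20.7722/60 = 128.3462033
  W → negative
Point 6:
  Latitude: degrees = first 2 digits = 81, minutes = 28.7268; 81 + 28.7268/60 = 81.4787800
  N → positive
  Longitude: degrees = first 3 digits = 69, minutes = 33.054; 69 + 33.054/60 = 69.5509000
  W → negative

1. 69.001262, -74.105823
2. -20.342967, 3.318550
3. -0.779085, 1.953622
4. -88.503783, -106.095500
5. -35.258934, -128.346203
6. 81.478780, -69.550900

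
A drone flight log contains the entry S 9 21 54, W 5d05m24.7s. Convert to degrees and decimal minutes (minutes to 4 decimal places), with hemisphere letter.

9° 21.9000′ S, 5° 5.4117′ W

φ: seconds/60 = 0.90000; minutes = 21 + 0.90000 = 21.900000
Lon: seconds/60 = 0.41167; minutes = 5 + 0.41167 = 5.411667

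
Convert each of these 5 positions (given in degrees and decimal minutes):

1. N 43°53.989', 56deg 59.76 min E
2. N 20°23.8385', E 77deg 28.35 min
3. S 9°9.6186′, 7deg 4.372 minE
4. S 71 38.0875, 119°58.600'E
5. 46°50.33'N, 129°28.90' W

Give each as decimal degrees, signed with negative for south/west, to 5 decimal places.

1. 43.89982, 56.99600
2. 20.39731, 77.47250
3. -9.16031, 7.07287
4. -71.63479, 119.97667
5. 46.83883, -129.48167

Point 1:
  Lat: 43 + 53.989/60 = 43.899817
  N → positive
  Lon: 59.76′ = 0.996000°; total 56.996000
  E ⇒ keep positive
Point 2:
  φ: 20 + 23.8385/60 = 20.397308
  N ⇒ keep positive
  Longitude: 28.35′ = 0.472500°; total 77.472500
  E → positive
Point 3:
  Lat: 9 + 9.6186/60 = 9.160310
  S → negative
  λ: 4.372′ = 0.072867°; total 7.072867
  E → positive
Point 4:
  Lat: 71 + 38.0875/60 = 71.634792
  S ⇒ negate
  λ: 119 + 58.6/60 = 119.976667
  E ⇒ keep positive
Point 5:
  φ: 50.33′ = 0.838833°; total 46.838833
  N → positive
  λ: 28.9′ = 0.481667°; total 129.481667
  hemisphere W, so the sign is −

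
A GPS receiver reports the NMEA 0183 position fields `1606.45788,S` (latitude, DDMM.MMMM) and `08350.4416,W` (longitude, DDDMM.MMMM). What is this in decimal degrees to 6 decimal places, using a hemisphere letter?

Latitude: split at 2 digits → 16° and 6.45788′; 16 + 6.45788/60 = 16.1076313
λ: degrees = first 3 digits = 83, minutes = 50.4416; 83 + 50.4416/60 = 83.8406933

16.107631° S, 83.840693° W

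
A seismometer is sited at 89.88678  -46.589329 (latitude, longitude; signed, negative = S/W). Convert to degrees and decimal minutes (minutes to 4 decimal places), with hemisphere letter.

89° 53.2068′ N, 46° 35.3597′ W

Lat: fractional part 0.886780 → 53.206800 minutes
Longitude is negative → W; |value| = 46.589329
Longitude: fractional part 0.589329 → 35.359740 minutes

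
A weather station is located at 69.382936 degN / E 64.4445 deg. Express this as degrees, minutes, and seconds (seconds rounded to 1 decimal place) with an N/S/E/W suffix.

Lat: 0.382936 × 60 = 22.97616′ → 22′, remainder × 60 = 58.570″
Longitude: 0.444500° → 26.67000′; 0.67000 × 60 = 40.200″

69°22′58.6″ N, 64°26′40.2″ E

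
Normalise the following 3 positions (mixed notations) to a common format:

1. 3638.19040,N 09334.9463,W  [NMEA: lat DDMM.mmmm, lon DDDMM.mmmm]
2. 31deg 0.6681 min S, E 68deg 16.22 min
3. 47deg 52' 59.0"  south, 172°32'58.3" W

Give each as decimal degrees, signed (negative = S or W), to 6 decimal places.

1. 36.636507, -93.582438
2. -31.011135, 68.270333
3. -47.883056, -172.549528

Point 1:
  φ: degrees = first 2 digits = 36, minutes = 38.1904; 36 + 38.1904/60 = 36.6365067
  N → positive
  Longitude: split at 3 digits → 093° and 34.9463′; 93 + 34.9463/60 = 93.5824383
  hemisphere W, so the sign is −
Point 2:
  Lat: 31 + 0.6681/60 = 31.0111350
  S ⇒ negate
  λ: 16.22′ = 0.270333°; total 68.2703333
  E ⇒ keep positive
Point 3:
  Latitude: 47° + 52/60 + 59/3600 = 47 + 0.866667 + 0.016389 = 47.8830556
  hemisphere S, so the sign is −
  Lon: 172° + 32/60 + 58.3/3600 = 172 + 0.533333 + 0.016194 = 172.5495278
  hemisphere W, so the sign is −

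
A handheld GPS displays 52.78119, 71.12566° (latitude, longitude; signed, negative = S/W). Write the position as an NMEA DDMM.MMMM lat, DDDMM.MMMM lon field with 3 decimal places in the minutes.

Latitude: minutes = (52.781190 − 52) × 60 = 46.87140
Lon: minutes = (71.125660 − 71) × 60 = 7.53960

5246.871,N / 07107.540,E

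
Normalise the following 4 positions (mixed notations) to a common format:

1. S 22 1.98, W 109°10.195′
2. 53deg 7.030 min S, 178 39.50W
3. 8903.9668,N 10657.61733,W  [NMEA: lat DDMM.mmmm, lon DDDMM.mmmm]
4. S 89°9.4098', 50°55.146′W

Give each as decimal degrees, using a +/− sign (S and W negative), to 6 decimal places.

Point 1:
  φ: 22 + 1.98/60 = 22.0330000
  S ⇒ negate
  Lon: 10.195′ = 0.169917°; total 109.1699167
  W → negative
Point 2:
  Latitude: 53 + 7.03/60 = 53.1171667
  S ⇒ negate
  Longitude: 178 + 39.5/60 = 178.6583333
  hemisphere W, so the sign is −
Point 3:
  Lat: degrees = first 2 digits = 89, minutes = 3.9668; 89 + 3.9668/60 = 89.0661133
  N → positive
  Lon: split at 3 digits → 106° and 57.61733′; 106 + 57.61733/60 = 106.9602888
  W ⇒ negate
Point 4:
  Latitude: 89 + 9.4098/60 = 89.1568300
  hemisphere S, so the sign is −
  λ: 50 + 55.146/60 = 50.9191000
  W → negative

1. -22.033000, -109.169917
2. -53.117167, -178.658333
3. 89.066113, -106.960289
4. -89.156830, -50.919100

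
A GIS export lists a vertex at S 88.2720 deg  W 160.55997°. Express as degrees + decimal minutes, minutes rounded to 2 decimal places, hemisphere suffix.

Latitude: minutes = (88.272000 − 88) × 60 = 16.3200
Lon: 160° + 0.559970 × 60 = 160° 33.5982′

88° 16.32′ S, 160° 33.60′ W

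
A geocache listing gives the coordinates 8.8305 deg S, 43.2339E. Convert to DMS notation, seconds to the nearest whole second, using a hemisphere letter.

8°49′50″ S, 43°14′2″ E

φ: whole degrees 8; 49.83000′ → 49′ and 49.80″
Lon: whole degrees 43; 14.03400′ → 14′ and 2.04″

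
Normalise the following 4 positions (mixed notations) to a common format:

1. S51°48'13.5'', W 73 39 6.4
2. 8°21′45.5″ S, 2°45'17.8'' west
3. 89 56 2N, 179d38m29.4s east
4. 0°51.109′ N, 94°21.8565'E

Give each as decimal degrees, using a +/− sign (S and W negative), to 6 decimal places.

1. -51.803750, -73.651778
2. -8.362639, -2.754944
3. 89.933889, 179.641500
4. 0.851817, 94.364275

Point 1:
  Latitude: 51° + 48/60 + 13.5/3600 = 51 + 0.800000 + 0.003750 = 51.8037500
  S → negative
  Lon: 73° + 39/60 + 6.4/3600 = 73 + 0.650000 + 0.001778 = 73.6517778
  W ⇒ negate
Point 2:
  Lat: 8 + 21/60 + 45.5/3600 = 8.3626389
  S → negative
  Lon: 45′ + 17.8″ = 45.29667′; 2 + 45.29667/60 = 2.7549444
  W ⇒ negate
Point 3:
  Latitude: 89 + 56/60 + 2/3600 = 89.9338889
  N ⇒ keep positive
  Longitude: 38′ + 29.4″ = 38.49000′; 179 + 38.49000/60 = 179.6415000
  E → positive
Point 4:
  φ: 0 + 51.109/60 = 0.8518167
  N ⇒ keep positive
  Lon: 94 + 21.8565/60 = 94.3642750
  E → positive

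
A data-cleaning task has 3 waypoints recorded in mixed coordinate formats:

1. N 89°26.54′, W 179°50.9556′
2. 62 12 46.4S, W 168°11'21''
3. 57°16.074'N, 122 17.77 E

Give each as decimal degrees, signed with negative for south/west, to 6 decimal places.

Point 1:
  φ: 89 + 26.54/60 = 89.4423333
  N → positive
  λ: 50.9556′ = 0.849260°; total 179.8492600
  W ⇒ negate
Point 2:
  Lat: 62° + 12/60 + 46.4/3600 = 62 + 0.200000 + 0.012889 = 62.2128889
  S → negative
  λ: 168° + 11/60 + 21/3600 = 168 + 0.183333 + 0.005833 = 168.1891667
  W ⇒ negate
Point 3:
  Latitude: 57 + 16.074/60 = 57.2679000
  N ⇒ keep positive
  λ: 17.77′ = 0.296167°; total 122.2961667
  E ⇒ keep positive

1. 89.442333, -179.849260
2. -62.212889, -168.189167
3. 57.267900, 122.296167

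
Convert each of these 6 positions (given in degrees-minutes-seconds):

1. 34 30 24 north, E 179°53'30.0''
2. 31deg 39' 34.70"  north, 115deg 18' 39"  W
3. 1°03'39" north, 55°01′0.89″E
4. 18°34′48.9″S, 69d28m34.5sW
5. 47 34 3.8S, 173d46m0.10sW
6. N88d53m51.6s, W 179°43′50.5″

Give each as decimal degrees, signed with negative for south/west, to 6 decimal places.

1. 34.506667, 179.891667
2. 31.659639, -115.310833
3. 1.060833, 55.016914
4. -18.580250, -69.476250
5. -47.567722, -173.766694
6. 88.897667, -179.730694

Point 1:
  Latitude: 34 + 30/60 + 24/3600 = 34.5066667
  N ⇒ keep positive
  λ: 53′ + 30″ = 53.50000′; 179 + 53.50000/60 = 179.8916667
  E → positive
Point 2:
  φ: 31 + 39/60 + 34.7/3600 = 31.6596389
  N ⇒ keep positive
  Lon: 115 + 18/60 + 39/3600 = 115.3108333
  W → negative
Point 3:
  Latitude: 1 + 3/60 + 39/3600 = 1.0608333
  N → positive
  Lon: 55° + 1/60 + 0.89/3600 = 55 + 0.016667 + 0.000247 = 55.0169139
  E ⇒ keep positive
Point 4:
  Latitude: 34′ + 48.9″ = 34.81500′; 18 + 34.81500/60 = 18.5802500
  hemisphere S, so the sign is −
  Longitude: 69° + 28/60 + 34.5/3600 = 69 + 0.466667 + 0.009583 = 69.4762500
  hemisphere W, so the sign is −
Point 5:
  Lat: 47 + 34/60 + 3.8/3600 = 47.5677222
  hemisphere S, so the sign is −
  Longitude: 173 + 46/60 + 0.1/3600 = 173.7666944
  hemisphere W, so the sign is −
Point 6:
  Latitude: 53′ + 51.6″ = 53.86000′; 88 + 53.86000/60 = 88.8976667
  N ⇒ keep positive
  Longitude: 43′ + 50.5″ = 43.84167′; 179 + 43.84167/60 = 179.7306944
  W → negative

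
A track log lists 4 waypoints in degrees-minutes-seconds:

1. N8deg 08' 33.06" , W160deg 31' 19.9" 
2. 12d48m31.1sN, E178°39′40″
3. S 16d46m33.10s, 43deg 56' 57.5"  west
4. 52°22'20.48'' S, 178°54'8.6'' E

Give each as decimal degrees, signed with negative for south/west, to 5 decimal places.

1. 8.14252, -160.52219
2. 12.80864, 178.66111
3. -16.77586, -43.94931
4. -52.37236, 178.90239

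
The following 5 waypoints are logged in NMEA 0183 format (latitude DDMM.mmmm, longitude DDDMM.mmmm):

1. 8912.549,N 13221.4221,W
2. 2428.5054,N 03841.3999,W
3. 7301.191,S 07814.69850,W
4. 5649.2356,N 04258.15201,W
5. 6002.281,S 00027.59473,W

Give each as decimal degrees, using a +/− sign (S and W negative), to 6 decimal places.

1. 89.209150, -132.357035
2. 24.475090, -38.689998
3. -73.019850, -78.244975
4. 56.820593, -42.969200
5. -60.038017, -0.459912

Point 1:
  φ: split at 2 digits → 89° and 12.549′; 89 + 12.549/60 = 89.2091500
  N → positive
  Longitude: degrees = first 3 digits = 132, minutes = 21.4221; 132 + 21.4221/60 = 132.3570350
  W ⇒ negate
Point 2:
  Lat: split at 2 digits → 24° and 28.5054′; 24 + 28.5054/60 = 24.4750900
  N → positive
  λ: degrees = first 3 digits = 38, minutes = 41.3999; 38 + 41.3999/60 = 38.6899983
  W ⇒ negate
Point 3:
  φ: degrees = first 2 digits = 73, minutes = 1.191; 73 + 1.191/60 = 73.0198500
  S → negative
  Lon: split at 3 digits → 078° and 14.6985′; 78 + 14.6985/60 = 78.2449750
  hemisphere W, so the sign is −
Point 4:
  Latitude: degrees = first 2 digits = 56, minutes = 49.2356; 56 + 49.2356/60 = 56.8205933
  N ⇒ keep positive
  λ: split at 3 digits → 042° and 58.15201′; 42 + 58.15201/60 = 42.9692002
  hemisphere W, so the sign is −
Point 5:
  φ: split at 2 digits → 60° and 2.281′; 60 + 2.281/60 = 60.0380167
  hemisphere S, so the sign is −
  λ: split at 3 digits → 000° and 27.59473′; 0 + 27.59473/60 = 0.4599122
  W ⇒ negate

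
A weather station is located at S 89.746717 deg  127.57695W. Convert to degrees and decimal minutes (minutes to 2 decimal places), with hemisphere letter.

89° 44.80′ S, 127° 34.62′ W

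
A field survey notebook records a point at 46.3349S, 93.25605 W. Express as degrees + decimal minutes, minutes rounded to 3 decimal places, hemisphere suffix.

46° 20.094′ S, 93° 15.363′ W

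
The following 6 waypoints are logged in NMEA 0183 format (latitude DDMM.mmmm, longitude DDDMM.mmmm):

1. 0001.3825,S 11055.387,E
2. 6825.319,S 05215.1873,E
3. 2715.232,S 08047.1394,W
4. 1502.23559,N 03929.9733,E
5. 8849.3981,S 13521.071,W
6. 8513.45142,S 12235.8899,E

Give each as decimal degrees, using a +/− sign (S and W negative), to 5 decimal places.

1. -0.02304, 110.92312
2. -68.42198, 52.25312
3. -27.25387, -80.78566
4. 15.03726, 39.49956
5. -88.82330, -135.35118
6. -85.22419, 122.59817

Point 1:
  Lat: degrees = first 2 digits = 0, minutes = 1.3825; 0 + 1.3825/60 = 0.023042
  S ⇒ negate
  λ: degrees = first 3 digits = 110, minutes = 55.387; 110 + 55.387/60 = 110.923117
  E → positive
Point 2:
  Latitude: degrees = first 2 digits = 68, minutes = 25.319; 68 + 25.319/60 = 68.421983
  hemisphere S, so the sign is −
  Longitude: split at 3 digits → 052° and 15.1873′; 52 + 15.1873/60 = 52.253122
  E → positive
Point 3:
  Lat: split at 2 digits → 27° and 15.232′; 27 + 15.232/60 = 27.253867
  hemisphere S, so the sign is −
  Lon: degrees = first 3 digits = 80, minutes = 47.1394; 80 + 47.1394/60 = 80.785657
  W → negative
Point 4:
  Latitude: degrees = first 2 digits = 15, minutes = 2.23559; 15 + 2.23559/60 = 15.037260
  N → positive
  Lon: split at 3 digits → 039° and 29.9733′; 39 + 29.9733/60 = 39.499555
  E → positive
Point 5:
  Latitude: degrees = first 2 digits = 88, minutes = 49.3981; 88 + 49.3981/60 = 88.823302
  S → negative
  Lon: degrees = first 3 digits = 135, minutes = 21.071; 135 + 21.071/60 = 135.351183
  W ⇒ negate
Point 6:
  Latitude: split at 2 digits → 85° and 13.45142′; 85 + 13.45142/60 = 85.224190
  hemisphere S, so the sign is −
  λ: degrees = first 3 digits = 122, minutes = 35.8899; 122 + 35.8899/60 = 122.598165
  E → positive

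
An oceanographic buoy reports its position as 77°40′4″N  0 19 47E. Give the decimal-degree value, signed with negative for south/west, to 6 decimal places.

77.667778, 0.329722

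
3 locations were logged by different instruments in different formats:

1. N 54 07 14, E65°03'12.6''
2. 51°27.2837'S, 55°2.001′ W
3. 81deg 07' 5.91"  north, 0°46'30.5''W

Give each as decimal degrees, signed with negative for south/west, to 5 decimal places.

1. 54.12056, 65.05350
2. -51.45473, -55.03335
3. 81.11831, -0.77514

Point 1:
  Lat: 54° + 7/60 + 14/3600 = 54 + 0.116667 + 0.003889 = 54.120556
  N ⇒ keep positive
  Lon: 3′ + 12.6″ = 3.21000′; 65 + 3.21000/60 = 65.053500
  E ⇒ keep positive
Point 2:
  Lat: 27.2837′ = 0.454728°; total 51.454728
  S ⇒ negate
  Lon: 2.001′ = 0.033350°; total 55.033350
  W ⇒ negate
Point 3:
  φ: 81° + 7/60 + 5.91/3600 = 81 + 0.116667 + 0.001642 = 81.118308
  N ⇒ keep positive
  Longitude: 0 + 46/60 + 30.5/3600 = 0.775139
  W → negative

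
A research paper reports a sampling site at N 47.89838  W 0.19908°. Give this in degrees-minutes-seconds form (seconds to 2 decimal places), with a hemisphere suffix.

47°53′54.17″ N, 0°11′56.69″ W

Latitude: 0.898380° → 53.90280′; 0.90280 × 60 = 54.1680″
Longitude: whole degrees 0; 11.94480′ → 11′ and 56.6880″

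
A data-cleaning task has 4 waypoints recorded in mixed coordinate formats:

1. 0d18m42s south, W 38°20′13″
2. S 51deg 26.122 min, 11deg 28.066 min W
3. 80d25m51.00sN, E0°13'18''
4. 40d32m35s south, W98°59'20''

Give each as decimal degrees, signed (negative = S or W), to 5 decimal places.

1. -0.31167, -38.33694
2. -51.43537, -11.46777
3. 80.43083, 0.22167
4. -40.54306, -98.98889

Point 1:
  Lat: 18′ + 42″ = 18.70000′; 0 + 18.70000/60 = 0.311667
  S → negative
  λ: 20′ + 13″ = 20.21667′; 38 + 20.21667/60 = 38.336944
  W ⇒ negate
Point 2:
  Lat: 26.122′ = 0.435367°; total 51.435367
  hemisphere S, so the sign is −
  Lon: 28.066′ = 0.467767°; total 11.467767
  hemisphere W, so the sign is −
Point 3:
  Lat: 80 + 25/60 + 51/3600 = 80.430833
  N → positive
  Longitude: 13′ + 18″ = 13.30000′; 0 + 13.30000/60 = 0.221667
  E ⇒ keep positive
Point 4:
  Latitude: 40° + 32/60 + 35/3600 = 40 + 0.533333 + 0.009722 = 40.543056
  hemisphere S, so the sign is −
  Longitude: 98° + 59/60 + 20/3600 = 98 + 0.983333 + 0.005556 = 98.988889
  hemisphere W, so the sign is −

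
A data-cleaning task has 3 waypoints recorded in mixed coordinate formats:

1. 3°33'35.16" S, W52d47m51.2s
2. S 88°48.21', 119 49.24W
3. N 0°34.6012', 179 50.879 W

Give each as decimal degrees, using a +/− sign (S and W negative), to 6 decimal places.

Point 1:
  φ: 3° + 33/60 + 35.16/3600 = 3 + 0.550000 + 0.009767 = 3.5597667
  S ⇒ negate
  Lon: 52 + 47/60 + 51.2/3600 = 52.7975556
  hemisphere W, so the sign is −
Point 2:
  φ: 48.21′ = 0.803500°; total 88.8035000
  S ⇒ negate
  λ: 49.24′ = 0.820667°; total 119.8206667
  W ⇒ negate
Point 3:
  φ: 0 + 34.6012/60 = 0.5766867
  N → positive
  λ: 50.879′ = 0.847983°; total 179.8479833
  hemisphere W, so the sign is −

1. -3.559767, -52.797556
2. -88.803500, -119.820667
3. 0.576687, -179.847983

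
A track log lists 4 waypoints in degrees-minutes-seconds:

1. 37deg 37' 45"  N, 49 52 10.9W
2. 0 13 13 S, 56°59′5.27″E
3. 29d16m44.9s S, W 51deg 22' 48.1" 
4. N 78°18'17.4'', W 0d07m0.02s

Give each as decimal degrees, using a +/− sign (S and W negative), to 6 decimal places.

Point 1:
  Lat: 37 + 37/60 + 45/3600 = 37.6291667
  N ⇒ keep positive
  Longitude: 49° + 52/60 + 10.9/3600 = 49 + 0.866667 + 0.003028 = 49.8696944
  W → negative
Point 2:
  Latitude: 0 + 13/60 + 13/3600 = 0.2202778
  S ⇒ negate
  λ: 56 + 59/60 + 5.27/3600 = 56.9847972
  E → positive
Point 3:
  φ: 16′ + 44.9″ = 16.74833′; 29 + 16.74833/60 = 29.2791389
  S ⇒ negate
  Longitude: 51 + 22/60 + 48.1/3600 = 51.3800278
  hemisphere W, so the sign is −
Point 4:
  Lat: 78° + 18/60 + 17.4/3600 = 78 + 0.300000 + 0.004833 = 78.3048333
  N ⇒ keep positive
  λ: 0 + 7/60 + 0.02/3600 = 0.1166722
  W ⇒ negate

1. 37.629167, -49.869694
2. -0.220278, 56.984797
3. -29.279139, -51.380028
4. 78.304833, -0.116672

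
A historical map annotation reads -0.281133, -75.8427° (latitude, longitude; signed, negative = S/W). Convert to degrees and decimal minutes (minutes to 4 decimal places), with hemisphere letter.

Latitude is negative → S; |value| = 0.281133
Latitude: fractional part 0.281133 → 16.867980 minutes
Longitude is negative → W; |value| = 75.842700
Longitude: 75° + 0.842700 × 60 = 75° 50.562000′

0° 16.8680′ S, 75° 50.5620′ W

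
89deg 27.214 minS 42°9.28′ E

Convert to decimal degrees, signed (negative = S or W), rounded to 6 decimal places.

Lat: 27.214′ = 0.453567°; total 89.4535667
S → negative
Lon: 9.28′ = 0.154667°; total 42.1546667
E ⇒ keep positive

-89.453567, 42.154667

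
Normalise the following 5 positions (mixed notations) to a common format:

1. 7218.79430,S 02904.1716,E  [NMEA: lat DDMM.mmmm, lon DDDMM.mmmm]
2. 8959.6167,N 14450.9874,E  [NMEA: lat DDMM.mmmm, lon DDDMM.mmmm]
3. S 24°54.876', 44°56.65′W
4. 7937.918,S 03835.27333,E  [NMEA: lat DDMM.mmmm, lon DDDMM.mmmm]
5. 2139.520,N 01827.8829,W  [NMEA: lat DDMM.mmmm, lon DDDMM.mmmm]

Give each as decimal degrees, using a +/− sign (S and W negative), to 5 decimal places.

Point 1:
  Latitude: degrees = first 2 digits = 72, minutes = 18.7943; 72 + 18.7943/60 = 72.313238
  S ⇒ negate
  Longitude: split at 3 digits → 029° and 4.1716′; 29 + 4.1716/60 = 29.069527
  E ⇒ keep positive
Point 2:
  Latitude: degrees = first 2 digits = 89, minutes = 59.6167; 89 + 59.6167/60 = 89.993612
  N → positive
  Lon: degrees = first 3 digits = 144, minutes = 50.9874; 144 + 50.9874/60 = 144.849790
  E ⇒ keep positive
Point 3:
  Lat: 54.876′ = 0.914600°; total 24.914600
  S → negative
  λ: 56.65′ = 0.944167°; total 44.944167
  W → negative
Point 4:
  φ: split at 2 digits → 79° and 37.918′; 79 + 37.918/60 = 79.631967
  S → negative
  Lon: degrees = first 3 digits = 38, minutes = 35.27333; 38 + 35.27333/60 = 38.587889
  E ⇒ keep positive
Point 5:
  Latitude: split at 2 digits → 21° and 39.52′; 21 + 39.52/60 = 21.658667
  N ⇒ keep positive
  Longitude: split at 3 digits → 018° and 27.8829′; 18 + 27.8829/60 = 18.464715
  hemisphere W, so the sign is −

1. -72.31324, 29.06953
2. 89.99361, 144.84979
3. -24.91460, -44.94417
4. -79.63197, 38.58789
5. 21.65867, -18.46472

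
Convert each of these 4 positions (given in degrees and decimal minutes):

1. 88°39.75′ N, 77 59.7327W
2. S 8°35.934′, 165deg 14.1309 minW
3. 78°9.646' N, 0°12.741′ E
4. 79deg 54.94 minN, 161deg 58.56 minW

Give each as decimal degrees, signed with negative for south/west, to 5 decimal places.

Point 1:
  Latitude: 39.75′ = 0.662500°; total 88.662500
  N → positive
  λ: 77 + 59.7327/60 = 77.995545
  hemisphere W, so the sign is −
Point 2:
  φ: 8 + 35.934/60 = 8.598900
  hemisphere S, so the sign is −
  λ: 165 + 14.1309/60 = 165.235515
  W ⇒ negate
Point 3:
  Lat: 78 + 9.646/60 = 78.160767
  N → positive
  Longitude: 12.741′ = 0.212350°; total 0.212350
  E ⇒ keep positive
Point 4:
  Lat: 54.94′ = 0.915667°; total 79.915667
  N ⇒ keep positive
  λ: 161 + 58.56/60 = 161.976000
  W → negative

1. 88.66250, -77.99555
2. -8.59890, -165.23552
3. 78.16077, 0.21235
4. 79.91567, -161.97600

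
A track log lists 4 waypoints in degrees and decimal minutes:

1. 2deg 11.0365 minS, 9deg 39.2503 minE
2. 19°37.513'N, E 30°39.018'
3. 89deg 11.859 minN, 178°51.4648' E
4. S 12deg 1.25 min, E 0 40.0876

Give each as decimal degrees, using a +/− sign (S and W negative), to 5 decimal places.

1. -2.18394, 9.65417
2. 19.62522, 30.65030
3. 89.19765, 178.85775
4. -12.02083, 0.66813

Point 1:
  Latitude: 2 + 11.0365/60 = 2.183942
  S ⇒ negate
  Lon: 9 + 39.2503/60 = 9.654172
  E → positive
Point 2:
  Lat: 37.513′ = 0.625217°; total 19.625217
  N ⇒ keep positive
  Lon: 39.018′ = 0.650300°; total 30.650300
  E ⇒ keep positive
Point 3:
  Lat: 89 + 11.859/60 = 89.197650
  N ⇒ keep positive
  λ: 178 + 51.4648/60 = 178.857747
  E ⇒ keep positive
Point 4:
  φ: 1.25′ = 0.020833°; total 12.020833
  S → negative
  λ: 40.0876′ = 0.668127°; total 0.668127
  E → positive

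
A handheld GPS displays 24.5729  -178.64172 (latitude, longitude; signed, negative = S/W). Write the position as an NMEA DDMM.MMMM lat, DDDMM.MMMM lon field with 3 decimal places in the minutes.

φ: fractional part 0.572900 → 34.37400 minutes
Longitude is negative → W; |value| = 178.641720
λ: 178° + 0.641720 × 60 = 178° 38.50320′

2434.374,N / 17838.503,W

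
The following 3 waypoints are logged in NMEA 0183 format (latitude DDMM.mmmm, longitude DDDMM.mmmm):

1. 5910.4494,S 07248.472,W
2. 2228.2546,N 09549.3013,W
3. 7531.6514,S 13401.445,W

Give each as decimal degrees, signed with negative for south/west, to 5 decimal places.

Point 1:
  Latitude: split at 2 digits → 59° and 10.4494′; 59 + 10.4494/60 = 59.174157
  S → negative
  λ: degrees = first 3 digits = 72, minutes = 48.472; 72 + 48.472/60 = 72.807867
  W ⇒ negate
Point 2:
  Lat: split at 2 digits → 22° and 28.2546′; 22 + 28.2546/60 = 22.470910
  N ⇒ keep positive
  λ: degrees = first 3 digits = 95, minutes = 49.3013; 95 + 49.3013/60 = 95.821688
  W ⇒ negate
Point 3:
  Lat: split at 2 digits → 75° and 31.6514′; 75 + 31.6514/60 = 75.527523
  hemisphere S, so the sign is −
  λ: degrees = first 3 digits = 134, minutes = 1.445; 134 + 1.445/60 = 134.024083
  W → negative

1. -59.17416, -72.80787
2. 22.47091, -95.82169
3. -75.52752, -134.02408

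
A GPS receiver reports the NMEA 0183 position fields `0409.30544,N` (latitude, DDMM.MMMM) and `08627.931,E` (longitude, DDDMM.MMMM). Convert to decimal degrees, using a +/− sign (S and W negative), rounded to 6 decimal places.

4.155091, 86.465517

φ: split at 2 digits → 04° and 9.30544′; 4 + 9.30544/60 = 4.1550907
N ⇒ keep positive
λ: degrees = first 3 digits = 86, minutes = 27.931; 86 + 27.931/60 = 86.4655167
E ⇒ keep positive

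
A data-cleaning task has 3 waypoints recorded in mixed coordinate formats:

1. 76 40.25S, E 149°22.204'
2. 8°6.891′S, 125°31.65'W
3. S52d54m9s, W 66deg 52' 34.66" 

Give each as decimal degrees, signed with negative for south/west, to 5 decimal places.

Point 1:
  φ: 76 + 40.25/60 = 76.670833
  S ⇒ negate
  Longitude: 22.204′ = 0.370067°; total 149.370067
  E ⇒ keep positive
Point 2:
  Latitude: 6.891′ = 0.114850°; total 8.114850
  hemisphere S, so the sign is −
  Longitude: 31.65′ = 0.527500°; total 125.527500
  hemisphere W, so the sign is −
Point 3:
  Latitude: 54′ + 9″ = 54.15000′; 52 + 54.15000/60 = 52.902500
  S ⇒ negate
  λ: 52′ + 34.66″ = 52.57767′; 66 + 52.57767/60 = 66.876294
  W → negative

1. -76.67083, 149.37007
2. -8.11485, -125.52750
3. -52.90250, -66.87629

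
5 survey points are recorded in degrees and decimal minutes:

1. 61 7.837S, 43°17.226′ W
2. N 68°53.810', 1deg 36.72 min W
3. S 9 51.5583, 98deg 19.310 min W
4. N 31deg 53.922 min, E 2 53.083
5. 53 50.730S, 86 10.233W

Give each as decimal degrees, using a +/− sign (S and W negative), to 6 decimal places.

Point 1:
  Lat: 7.837′ = 0.130617°; total 61.1306167
  S → negative
  λ: 43 + 17.226/60 = 43.2871000
  hemisphere W, so the sign is −
Point 2:
  Latitude: 68 + 53.81/60 = 68.8968333
  N ⇒ keep positive
  Lon: 1 + 36.72/60 = 1.6120000
  W ⇒ negate
Point 3:
  Lat: 9 + 51.5583/60 = 9.8593050
  S ⇒ negate
  Longitude: 98 + 19.31/60 = 98.3218333
  W → negative
Point 4:
  φ: 31 + 53.922/60 = 31.8987000
  N → positive
  Lon: 2 + 53.083/60 = 2.8847167
  E → positive
Point 5:
  Lat: 50.73′ = 0.845500°; total 53.8455000
  S → negative
  Longitude: 10.233′ = 0.170550°; total 86.1705500
  hemisphere W, so the sign is −

1. -61.130617, -43.287100
2. 68.896833, -1.612000
3. -9.859305, -98.321833
4. 31.898700, 2.884717
5. -53.845500, -86.170550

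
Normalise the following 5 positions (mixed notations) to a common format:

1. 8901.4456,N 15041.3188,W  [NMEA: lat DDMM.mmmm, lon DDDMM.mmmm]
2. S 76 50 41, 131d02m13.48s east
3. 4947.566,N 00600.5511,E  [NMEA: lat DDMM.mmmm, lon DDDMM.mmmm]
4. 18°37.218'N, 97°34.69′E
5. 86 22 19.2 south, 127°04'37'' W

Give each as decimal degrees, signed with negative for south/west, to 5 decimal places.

Point 1:
  Latitude: degrees = first 2 digits = 89, minutes = 1.4456; 89 + 1.4456/60 = 89.024093
  N ⇒ keep positive
  Lon: split at 3 digits → 150° and 41.3188′; 150 + 41.3188/60 = 150.688647
  W ⇒ negate
Point 2:
  Latitude: 50′ + 41″ = 50.68333′; 76 + 50.68333/60 = 76.844722
  S ⇒ negate
  Lon: 2′ + 13.48″ = 2.22467′; 131 + 2.22467/60 = 131.037078
  E → positive
Point 3:
  Latitude: degrees = first 2 digits = 49, minutes = 47.566; 49 + 47.566/60 = 49.792767
  N → positive
  Lon: degrees = first 3 digits = 6, minutes = 0.5511; 6 + 0.5511/60 = 6.009185
  E → positive
Point 4:
  Lat: 37.218′ = 0.620300°; total 18.620300
  N → positive
  Longitude: 97 + 34.69/60 = 97.578167
  E ⇒ keep positive
Point 5:
  Latitude: 86° + 22/60 + 19.2/3600 = 86 + 0.366667 + 0.005333 = 86.372000
  S ⇒ negate
  Lon: 127° + 4/60 + 37/3600 = 127 + 0.066667 + 0.010278 = 127.076944
  W → negative

1. 89.02409, -150.68865
2. -76.84472, 131.03708
3. 49.79277, 6.00919
4. 18.62030, 97.57817
5. -86.37200, -127.07694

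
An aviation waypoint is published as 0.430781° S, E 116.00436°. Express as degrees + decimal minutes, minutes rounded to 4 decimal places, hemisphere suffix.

0° 25.8469′ S, 116° 0.2616′ E

φ: 0° + 0.430781 × 60 = 0° 25.846860′
Longitude: fractional part 0.004360 → 0.261600 minutes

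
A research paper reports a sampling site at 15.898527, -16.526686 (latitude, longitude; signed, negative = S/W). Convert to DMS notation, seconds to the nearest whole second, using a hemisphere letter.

15°53′55″ N, 16°31′36″ W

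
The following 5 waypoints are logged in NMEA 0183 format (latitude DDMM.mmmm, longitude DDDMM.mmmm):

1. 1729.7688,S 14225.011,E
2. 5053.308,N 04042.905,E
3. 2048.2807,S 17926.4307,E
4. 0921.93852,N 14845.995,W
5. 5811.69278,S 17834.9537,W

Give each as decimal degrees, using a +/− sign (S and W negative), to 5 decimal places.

1. -17.49615, 142.41685
2. 50.88847, 40.71508
3. -20.80468, 179.44051
4. 9.36564, -148.76658
5. -58.19488, -178.58256

Point 1:
  Latitude: degrees = first 2 digits = 17, minutes = 29.7688; 17 + 29.7688/60 = 17.496147
  S ⇒ negate
  λ: degrees = first 3 digits = 142, minutes = 25.011; 142 + 25.011/60 = 142.416850
  E → positive
Point 2:
  Latitude: split at 2 digits → 50° and 53.308′; 50 + 53.308/60 = 50.888467
  N ⇒ keep positive
  Lon: split at 3 digits → 040° and 42.905′; 40 + 42.905/60 = 40.715083
  E → positive
Point 3:
  Latitude: split at 2 digits → 20° and 48.2807′; 20 + 48.2807/60 = 20.804678
  S ⇒ negate
  Lon: split at 3 digits → 179° and 26.4307′; 179 + 26.4307/60 = 179.440512
  E ⇒ keep positive
Point 4:
  Latitude: degrees = first 2 digits = 9, minutes = 21.93852; 9 + 21.93852/60 = 9.365642
  N → positive
  λ: split at 3 digits → 148° and 45.995′; 148 + 45.995/60 = 148.766583
  W → negative
Point 5:
  Latitude: degrees = first 2 digits = 58, minutes = 11.69278; 58 + 11.69278/60 = 58.194880
  S → negative
  Longitude: split at 3 digits → 178° and 34.9537′; 178 + 34.9537/60 = 178.582562
  hemisphere W, so the sign is −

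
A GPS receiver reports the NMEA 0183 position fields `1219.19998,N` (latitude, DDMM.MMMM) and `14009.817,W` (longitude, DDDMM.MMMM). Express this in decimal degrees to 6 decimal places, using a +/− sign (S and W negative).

12.320000, -140.163617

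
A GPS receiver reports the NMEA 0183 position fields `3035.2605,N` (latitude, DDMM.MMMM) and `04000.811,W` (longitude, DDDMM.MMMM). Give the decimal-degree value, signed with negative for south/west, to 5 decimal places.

30.58768, -40.01352

φ: degrees = first 2 digits = 30, minutes = 35.2605; 30 + 35.2605/60 = 30.587675
N → positive
λ: split at 3 digits → 040° and 0.811′; 40 + 0.811/60 = 40.013517
W → negative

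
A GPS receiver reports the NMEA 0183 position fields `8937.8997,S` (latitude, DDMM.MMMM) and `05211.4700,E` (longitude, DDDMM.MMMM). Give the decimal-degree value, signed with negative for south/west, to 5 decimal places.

Lat: degrees = first 2 digits = 89, minutes = 37.8997; 89 + 37.8997/60 = 89.631662
S → negative
λ: split at 3 digits → 052° and 11.47′; 52 + 11.47/60 = 52.191167
E → positive

-89.63166, 52.19117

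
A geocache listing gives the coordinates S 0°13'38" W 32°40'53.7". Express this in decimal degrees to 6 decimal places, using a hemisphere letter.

0.227222° S, 32.681583° W

φ: 13′ + 38″ = 13.63333′; 0 + 13.63333/60 = 0.2272222
Longitude: 40′ + 53.7″ = 40.89500′; 32 + 40.89500/60 = 32.6815833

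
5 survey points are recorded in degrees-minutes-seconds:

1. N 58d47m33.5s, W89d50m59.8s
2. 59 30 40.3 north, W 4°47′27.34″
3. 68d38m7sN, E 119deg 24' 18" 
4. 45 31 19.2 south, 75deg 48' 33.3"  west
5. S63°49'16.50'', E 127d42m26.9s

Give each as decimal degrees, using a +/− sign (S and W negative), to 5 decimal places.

1. 58.79264, -89.84994
2. 59.51119, -4.79093
3. 68.63528, 119.40500
4. -45.52200, -75.80925
5. -63.82125, 127.70747

Point 1:
  Lat: 58 + 47/60 + 33.5/3600 = 58.792639
  N ⇒ keep positive
  λ: 89 + 50/60 + 59.8/3600 = 89.849944
  hemisphere W, so the sign is −
Point 2:
  φ: 30′ + 40.3″ = 30.67167′; 59 + 30.67167/60 = 59.511194
  N ⇒ keep positive
  Lon: 4° + 47/60 + 27.34/3600 = 4 + 0.783333 + 0.007594 = 4.790928
  W → negative
Point 3:
  φ: 68 + 38/60 + 7/3600 = 68.635278
  N → positive
  Lon: 24′ + 18″ = 24.30000′; 119 + 24.30000/60 = 119.405000
  E → positive
Point 4:
  Latitude: 45 + 31/60 + 19.2/3600 = 45.522000
  S ⇒ negate
  Lon: 75 + 48/60 + 33.3/3600 = 75.809250
  hemisphere W, so the sign is −
Point 5:
  Lat: 49′ + 16.5″ = 49.27500′; 63 + 49.27500/60 = 63.821250
  S → negative
  Longitude: 127 + 42/60 + 26.9/3600 = 127.707472
  E → positive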